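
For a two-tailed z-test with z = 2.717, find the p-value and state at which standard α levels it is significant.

p = 2·P(Z > |2.717|) = 2·(1 - Φ(2.717)) ≈ 0.0066. Significant at α = 0.1; Significant at α = 0.05; Significant at α = 0.01.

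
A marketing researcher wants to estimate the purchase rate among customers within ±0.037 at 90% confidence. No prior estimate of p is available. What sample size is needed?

Conservative approach: use p = 0.5 (maximizes p(1-p) = 0.25). n = z²(0.25)/E² = 1.645²×0.25/0.037² = 494.2 → n = 495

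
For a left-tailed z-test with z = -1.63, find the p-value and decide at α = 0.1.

p = P(Z < -1.63) = Φ(-1.63) ≈ 0.0516. Since p < 0.1, reject H₀ (significant) at α = 0.1.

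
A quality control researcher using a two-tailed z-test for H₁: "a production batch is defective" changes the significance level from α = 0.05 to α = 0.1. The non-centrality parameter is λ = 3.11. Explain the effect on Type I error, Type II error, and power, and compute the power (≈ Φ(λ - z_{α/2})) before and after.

Increasing α from 0.05 to 0.1:
• Type I error rate increases (α is the Type I rate by definition).
• Critical value moves from z_{α/2} = 1.96 to 1.645, so power = Φ(λ - z_{α/2}) goes from Φ(3.11 - 1.96) = 0.875 to Φ(3.11 - 1.645) = 0.929.
• Type II error rate β = 1 - power therefore decreases (0.125 → 0.071).
Appropriate when false negatives are costly — here, shipping a defective batch — faulty products reach customers.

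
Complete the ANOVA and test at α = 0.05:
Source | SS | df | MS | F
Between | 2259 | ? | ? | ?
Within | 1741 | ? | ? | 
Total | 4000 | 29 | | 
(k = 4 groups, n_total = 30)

df_between = 3, df_within = 26. MS_between = 753.0, MS_within = 66.96. F = 11.245, F_crit ≈ 2.975. Reject H₀.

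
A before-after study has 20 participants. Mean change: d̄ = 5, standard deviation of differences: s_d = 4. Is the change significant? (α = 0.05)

t = d̄/(s_d/√n) = 5/(4/√20) = 5.59. df = 19, critical t = ±2.093. Reject H₀.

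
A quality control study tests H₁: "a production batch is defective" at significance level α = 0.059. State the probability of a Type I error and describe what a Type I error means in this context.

P(Type I error) = α = 0.059. A Type I error is rejecting H₀ when H₀ is actually true (false positive) — here, concluding that a production batch is defective when in fact this is not the case. Consequence: scrapping a good batch — wasted material and cost for no reason.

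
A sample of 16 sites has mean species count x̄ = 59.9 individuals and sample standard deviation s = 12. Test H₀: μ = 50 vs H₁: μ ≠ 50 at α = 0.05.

t = (x̄ - μ₀)/(s/√n) = (59.9 - 50)/(12/√16) = 3.3. df = 15, critical t = ±2.131. Reject H₀.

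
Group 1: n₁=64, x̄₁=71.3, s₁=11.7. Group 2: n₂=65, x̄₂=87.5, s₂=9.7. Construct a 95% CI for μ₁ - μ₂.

Difference = -16.2. SE = √(11.7²/64 + 9.7²/65) = 1.894. CI = (-19.91, -12.49)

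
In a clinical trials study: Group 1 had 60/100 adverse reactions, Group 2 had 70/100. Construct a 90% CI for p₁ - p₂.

p̂₁ = 0.6, p̂₂ = 0.7. Difference = -0.1. CI = (-0.21, 0.01)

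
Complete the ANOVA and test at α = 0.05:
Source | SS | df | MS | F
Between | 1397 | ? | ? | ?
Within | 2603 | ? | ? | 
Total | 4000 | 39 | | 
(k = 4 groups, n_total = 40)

df_between = 3, df_within = 36. MS_between = 465.67, MS_within = 72.31. F = 6.44, F_crit ≈ 2.866. Reject H₀.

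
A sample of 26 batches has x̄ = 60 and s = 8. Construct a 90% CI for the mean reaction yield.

CI = x̄ ± t*(s/√n) = 60 ± 1.708(8/√26) = (57.32, 62.68)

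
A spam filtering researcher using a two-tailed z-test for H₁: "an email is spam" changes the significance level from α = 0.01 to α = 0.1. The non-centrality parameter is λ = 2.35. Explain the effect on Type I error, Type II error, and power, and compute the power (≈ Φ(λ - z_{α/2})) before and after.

Increasing α from 0.01 to 0.1:
• Type I error rate increases (α is the Type I rate by definition).
• Critical value moves from z_{α/2} = 2.576 to 1.645, so power = Φ(λ - z_{α/2}) goes from Φ(2.35 - 2.576) = 0.411 to Φ(2.35 - 1.645) = 0.76.
• Type II error rate β = 1 - power therefore decreases (0.589 → 0.24).
Appropriate when false negatives are costly — here, a spam email lands in the inbox.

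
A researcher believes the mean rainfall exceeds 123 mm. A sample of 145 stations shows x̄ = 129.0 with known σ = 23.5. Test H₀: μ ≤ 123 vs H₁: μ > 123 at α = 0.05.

z = 3.074. Critical value: 1.645. Reject H₀.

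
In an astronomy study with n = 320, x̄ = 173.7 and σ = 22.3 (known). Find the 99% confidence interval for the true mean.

CI = x̄ ± z*(σ/√n) = 173.7 ± 2.576(22.3/√320) = 173.7 ± 3.21 = (170.49, 176.91)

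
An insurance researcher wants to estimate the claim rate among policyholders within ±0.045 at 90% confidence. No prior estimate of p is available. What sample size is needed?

Conservative approach: use p = 0.5 (maximizes p(1-p) = 0.25). n = z²(0.25)/E² = 1.645²×0.25/0.045² = 334.1 → n = 335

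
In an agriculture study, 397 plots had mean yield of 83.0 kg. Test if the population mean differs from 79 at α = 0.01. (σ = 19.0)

z = (x̄ - μ₀)/(σ/√n) = (83.0 - 79)/(19.0/√397) = 4.195. Critical value: ±2.576. Since |4.195| > 2.576, Reject H₀.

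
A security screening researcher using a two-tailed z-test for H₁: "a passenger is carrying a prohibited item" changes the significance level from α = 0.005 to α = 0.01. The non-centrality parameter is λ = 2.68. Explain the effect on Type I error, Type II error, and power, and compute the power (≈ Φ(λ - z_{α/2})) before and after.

Increasing α from 0.005 to 0.01:
• Type I error rate increases (α is the Type I rate by definition).
• Critical value moves from z_{α/2} = 2.807 to 2.576, so power = Φ(λ - z_{α/2}) goes from Φ(2.68 - 2.807) = 0.449 to Φ(2.68 - 2.576) = 0.541.
• Type II error rate β = 1 - power therefore decreases (0.551 → 0.459).
Appropriate when false negatives are costly — here, letting a prohibited item through — security breach.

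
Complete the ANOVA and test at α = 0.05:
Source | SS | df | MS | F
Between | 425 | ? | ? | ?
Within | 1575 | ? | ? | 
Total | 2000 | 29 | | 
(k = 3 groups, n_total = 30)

df_between = 2, df_within = 27. MS_between = 212.5, MS_within = 58.33. F = 3.643, F_crit ≈ 3.354. Reject H₀.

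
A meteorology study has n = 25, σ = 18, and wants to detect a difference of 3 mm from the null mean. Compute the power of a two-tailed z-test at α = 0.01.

SE = σ/√n = 18/√25 = 3.6. Non-centrality λ = d/SE = 3/3.6 = 0.833. Power ≈ Φ(λ - z_{α/2}) = Φ(0.833 - 2.576) = Φ(-1.743) = 0.041.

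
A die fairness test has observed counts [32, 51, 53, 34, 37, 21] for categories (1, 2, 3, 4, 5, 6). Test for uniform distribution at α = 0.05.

Expected = 38 each. χ² = Σ(O-E)²/E = 19.368. df = 5, critical value = 11.07. Reject H₀.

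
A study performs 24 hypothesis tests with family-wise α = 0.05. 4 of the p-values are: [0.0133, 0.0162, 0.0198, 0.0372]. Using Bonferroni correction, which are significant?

Bonferroni α = 0.05/24 = 0.00208. None of the given p-values are significant.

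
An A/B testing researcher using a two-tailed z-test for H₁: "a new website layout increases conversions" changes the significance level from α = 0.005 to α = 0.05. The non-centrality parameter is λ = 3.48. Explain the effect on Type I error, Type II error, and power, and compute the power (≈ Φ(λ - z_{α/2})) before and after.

Increasing α from 0.005 to 0.05:
• Type I error rate increases (α is the Type I rate by definition).
• Critical value moves from z_{α/2} = 2.807 to 1.96, so power = Φ(λ - z_{α/2}) goes from Φ(3.48 - 2.807) = 0.75 to Φ(3.48 - 1.96) = 0.936.
• Type II error rate β = 1 - power therefore decreases (0.25 → 0.064).
Appropriate when false negatives are costly — here, discarding a layout that would have improved conversions — lost revenue.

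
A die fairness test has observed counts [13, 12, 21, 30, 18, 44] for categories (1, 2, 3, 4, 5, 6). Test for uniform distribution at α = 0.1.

Expected = 23 each. χ² = Σ(O-E)²/E = 32.174. df = 5, critical value = 9.236. Reject H₀.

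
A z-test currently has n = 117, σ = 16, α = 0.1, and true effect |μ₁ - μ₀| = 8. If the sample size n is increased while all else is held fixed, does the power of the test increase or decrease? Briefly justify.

Power increases: a larger n shrinks the standard error σ/√n, moving the sampling distribution under H₁ further from the critical value.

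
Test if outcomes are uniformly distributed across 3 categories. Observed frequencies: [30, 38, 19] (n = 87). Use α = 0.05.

Expected = 29 each. χ² = Σ(O-E)²/E = 6.276. df = 2, critical value = 5.991. Reject H₀.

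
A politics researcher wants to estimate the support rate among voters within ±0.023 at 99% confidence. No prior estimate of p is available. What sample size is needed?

Conservative approach: use p = 0.5 (maximizes p(1-p) = 0.25). n = z²(0.25)/E² = 2.576²×0.25/0.023² = 3136.0 → n = 3136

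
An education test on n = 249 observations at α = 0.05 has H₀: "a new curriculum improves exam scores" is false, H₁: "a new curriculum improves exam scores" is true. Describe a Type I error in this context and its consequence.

Type I error: rejecting H₀ when it is true — concluding that a new curriculum improves exam scores when in fact it is not. Consequence: adopting a curriculum that gives no real benefit — disruption for nothing.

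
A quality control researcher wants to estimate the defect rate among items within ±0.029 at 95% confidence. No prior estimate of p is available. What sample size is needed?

Conservative approach: use p = 0.5 (maximizes p(1-p) = 0.25). n = z²(0.25)/E² = 1.96²×0.25/0.029² = 1142.0 → n = 1142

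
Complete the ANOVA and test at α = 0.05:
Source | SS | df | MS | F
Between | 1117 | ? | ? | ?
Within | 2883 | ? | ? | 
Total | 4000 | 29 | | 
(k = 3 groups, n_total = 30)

df_between = 2, df_within = 27. MS_between = 558.5, MS_within = 106.78. F = 5.23, F_crit ≈ 3.354. Reject H₀.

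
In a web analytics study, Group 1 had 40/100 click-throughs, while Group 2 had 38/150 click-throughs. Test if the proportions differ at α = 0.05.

p̂₁ = 0.4, p̂₂ = 0.253, pooled p̂ = 0.312. z = 2.452. Critical: ±1.96. Reject H₀.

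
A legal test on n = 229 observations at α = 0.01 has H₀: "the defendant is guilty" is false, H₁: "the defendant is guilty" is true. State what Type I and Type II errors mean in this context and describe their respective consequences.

Type I (false positive): concluding that the defendant is guilty when it is not — convicting an innocent person. Type II (false negative): failing to conclude that the defendant is guilty when it is — acquitting a guilty person. Which is costlier depends on domain priorities and is a judgement call rather than a statistical fact.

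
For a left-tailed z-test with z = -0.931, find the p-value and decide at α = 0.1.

p = P(Z < -0.931) = Φ(-0.931) ≈ 0.1759. Since p ≥ 0.1, fail to reject H₀ (not significant) at α = 0.1.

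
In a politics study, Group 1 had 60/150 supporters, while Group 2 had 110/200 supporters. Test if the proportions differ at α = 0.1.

p̂₁ = 0.4, p̂₂ = 0.55, pooled p̂ = 0.486. z = -2.779. Critical: ±1.645. Reject H₀.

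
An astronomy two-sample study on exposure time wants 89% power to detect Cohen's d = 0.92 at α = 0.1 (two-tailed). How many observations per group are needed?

z_{α/2} = 1.645, z_β = Φ⁻¹(0.89) = 1.227. For large effect (d = 0.92): n per group = 2(z_{α/2} + z_β)²/d² = 2(1.645 + 1.227)²/0.92² = 19.5 → 20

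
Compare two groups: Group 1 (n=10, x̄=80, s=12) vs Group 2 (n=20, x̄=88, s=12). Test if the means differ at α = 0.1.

Pooled sp = 12.0. t = -1.721, df = 28. Critical t = ±1.701. Reject H₀.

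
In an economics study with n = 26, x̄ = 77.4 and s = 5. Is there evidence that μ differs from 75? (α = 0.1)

t = (x̄ - μ₀)/(s/√n) = (77.4 - 75)/(5/√26) = 2.448. df = 25, critical t = ±1.708. Reject H₀.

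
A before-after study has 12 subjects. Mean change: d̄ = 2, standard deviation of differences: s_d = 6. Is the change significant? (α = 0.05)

t = d̄/(s_d/√n) = 2/(6/√12) = 1.155. df = 11, critical t = ±2.201. Fail to reject H₀.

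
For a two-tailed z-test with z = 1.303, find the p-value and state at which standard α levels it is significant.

p = 2·P(Z > |1.303|) = 2·(1 - Φ(1.303)) ≈ 0.1926. Not significant at any standard level.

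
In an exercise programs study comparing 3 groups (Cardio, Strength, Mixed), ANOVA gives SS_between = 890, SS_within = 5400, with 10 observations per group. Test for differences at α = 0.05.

df_between = 2, df_within = 27. F = MS_between/MS_within = 445.0/200.0 = 2.225. F_crit ≈ 3.354. Fail to reject H₀.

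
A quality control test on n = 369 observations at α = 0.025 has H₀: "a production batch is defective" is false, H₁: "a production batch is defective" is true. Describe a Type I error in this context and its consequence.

Type I error: rejecting H₀ when it is true — concluding that a production batch is defective when in fact it is not. Consequence: scrapping a good batch — wasted material and cost for no reason.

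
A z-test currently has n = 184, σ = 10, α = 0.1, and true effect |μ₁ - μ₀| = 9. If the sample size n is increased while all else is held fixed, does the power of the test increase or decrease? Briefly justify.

Power increases: a larger n shrinks the standard error σ/√n, moving the sampling distribution under H₁ further from the critical value.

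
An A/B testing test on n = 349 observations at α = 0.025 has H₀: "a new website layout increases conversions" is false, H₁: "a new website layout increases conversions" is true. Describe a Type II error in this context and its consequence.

Type II error: failing to reject H₀ when it is false — concluding that a new website layout increases conversions is not supported when in fact it is. Consequence: discarding a layout that would have improved conversions — lost revenue.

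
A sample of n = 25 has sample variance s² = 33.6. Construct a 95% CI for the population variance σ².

df = 24. χ²_{0.025} = 39.364, χ²_{0.975} = 12.401. CI for σ² = ((n-1)s²/χ²_{α/2}, (n-1)s²/χ²_{1-α/2}) = (24·33.6/39.364, 24·33.6/12.401) = (20.49, 65.03)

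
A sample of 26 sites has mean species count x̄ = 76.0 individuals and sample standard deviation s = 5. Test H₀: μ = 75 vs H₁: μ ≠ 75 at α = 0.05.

t = (x̄ - μ₀)/(s/√n) = (76.0 - 75)/(5/√26) = 1.02. df = 25, critical t = ±2.06. Fail to reject H₀.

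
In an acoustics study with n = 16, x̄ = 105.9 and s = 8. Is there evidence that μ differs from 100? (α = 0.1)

t = (x̄ - μ₀)/(s/√n) = (105.9 - 100)/(8/√16) = 2.95. df = 15, critical t = ±1.753. Reject H₀.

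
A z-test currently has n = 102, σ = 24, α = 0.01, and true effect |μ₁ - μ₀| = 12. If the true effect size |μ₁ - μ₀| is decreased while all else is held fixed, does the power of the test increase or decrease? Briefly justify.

Power decreases: a smaller true effect decreases the non-centrality λ = |μ₁ - μ₀|/(σ/√n).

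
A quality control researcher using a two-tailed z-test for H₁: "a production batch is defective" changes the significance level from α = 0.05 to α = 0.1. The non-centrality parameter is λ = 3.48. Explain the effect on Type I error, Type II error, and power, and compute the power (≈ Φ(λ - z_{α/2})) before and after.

Increasing α from 0.05 to 0.1:
• Type I error rate increases (α is the Type I rate by definition).
• Critical value moves from z_{α/2} = 1.96 to 1.645, so power = Φ(λ - z_{α/2}) goes from Φ(3.48 - 1.96) = 0.936 to Φ(3.48 - 1.645) = 0.967.
• Type II error rate β = 1 - power therefore decreases (0.064 → 0.033).
Appropriate when false negatives are costly — here, shipping a defective batch — faulty products reach customers.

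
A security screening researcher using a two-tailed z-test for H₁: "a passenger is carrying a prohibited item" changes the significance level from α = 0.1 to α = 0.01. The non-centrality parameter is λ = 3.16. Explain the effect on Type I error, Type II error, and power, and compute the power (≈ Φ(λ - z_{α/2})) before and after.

Decreasing α from 0.1 to 0.01:
• Type I error rate decreases (α is the Type I rate by definition).
• Critical value moves from z_{α/2} = 1.645 to 2.576, so power = Φ(λ - z_{α/2}) goes from Φ(3.16 - 1.645) = 0.935 to Φ(3.16 - 2.576) = 0.72.
• Type II error rate β = 1 - power therefore increases (0.065 → 0.28).
Appropriate when false positives are costly — here, detaining an innocent passenger — delay and inconvenience.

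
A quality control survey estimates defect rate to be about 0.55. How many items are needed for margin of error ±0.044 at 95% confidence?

n = z²p(1-p)/E² = 1.96²×0.55×0.45/0.044² = 491.1 → n = 492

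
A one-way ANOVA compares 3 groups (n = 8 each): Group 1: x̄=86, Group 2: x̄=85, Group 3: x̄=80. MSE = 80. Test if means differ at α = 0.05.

Grand mean = 83.67. SS_between = 165.33, MS_between = 82.67. F = 1.033, F_crit ≈ 3.467. Fail to reject H₀.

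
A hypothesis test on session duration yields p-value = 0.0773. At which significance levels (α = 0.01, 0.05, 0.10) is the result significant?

p = 0.0773. Significant at: α = 0.1.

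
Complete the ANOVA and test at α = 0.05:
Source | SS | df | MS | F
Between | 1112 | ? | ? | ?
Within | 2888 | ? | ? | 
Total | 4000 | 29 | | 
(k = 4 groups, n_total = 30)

df_between = 3, df_within = 26. MS_between = 370.67, MS_within = 111.08. F = 3.337, F_crit ≈ 2.975. Reject H₀.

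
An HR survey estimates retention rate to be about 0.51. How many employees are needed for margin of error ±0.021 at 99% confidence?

n = z²p(1-p)/E² = 2.576²×0.51×0.49/0.021² = 3760.3 → n = 3761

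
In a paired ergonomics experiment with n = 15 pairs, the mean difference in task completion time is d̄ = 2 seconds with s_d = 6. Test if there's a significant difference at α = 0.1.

t = d̄/(s_d/√n) = 2/(6/√15) = 1.291. df = 14, critical t = ±1.761. Fail to reject H₀.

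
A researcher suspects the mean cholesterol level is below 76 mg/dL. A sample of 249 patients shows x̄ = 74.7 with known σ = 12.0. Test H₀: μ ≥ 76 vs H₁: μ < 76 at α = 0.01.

z = -1.709. Critical value: -2.33. Fail to reject H₀.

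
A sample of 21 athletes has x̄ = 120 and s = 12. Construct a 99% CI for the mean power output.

CI = x̄ ± t*(s/√n) = 120 ± 2.845(12/√21) = (112.55, 127.45)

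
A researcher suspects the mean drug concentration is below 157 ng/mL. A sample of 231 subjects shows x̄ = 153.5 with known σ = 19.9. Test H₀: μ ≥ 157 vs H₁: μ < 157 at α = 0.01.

z = -2.673. Critical value: -2.33. Reject H₀.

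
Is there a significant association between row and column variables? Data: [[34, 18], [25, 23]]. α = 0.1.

χ² = 1.826. df = 1, critical = 2.706. Fail to reject H₀. No evidence of dependence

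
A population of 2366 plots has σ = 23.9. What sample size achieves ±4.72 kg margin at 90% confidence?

Without FPC: n₀ = (1.645×23.9/4.72)² = 69.381. With FPC: n = n₀N/(n₀+N-1) = 67.4 → n = 68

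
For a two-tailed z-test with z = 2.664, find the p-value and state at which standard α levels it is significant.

p = 2·P(Z > |2.664|) = 2·(1 - Φ(2.664)) ≈ 0.0077. Significant at α = 0.1; Significant at α = 0.05; Significant at α = 0.01.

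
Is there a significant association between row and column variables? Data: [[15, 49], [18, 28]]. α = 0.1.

χ² = 3.139. df = 1, critical = 2.706. Reject H₀. Variables are dependent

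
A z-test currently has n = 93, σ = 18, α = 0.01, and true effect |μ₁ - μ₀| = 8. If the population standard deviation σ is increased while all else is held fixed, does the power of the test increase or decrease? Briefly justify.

Power decreases: a larger σ inflates the standard error σ/√n, pulling the sampling distribution under H₁ back toward the critical value.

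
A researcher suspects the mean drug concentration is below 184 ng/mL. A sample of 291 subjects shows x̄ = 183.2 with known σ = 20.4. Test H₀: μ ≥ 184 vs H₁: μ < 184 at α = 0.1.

z = -0.669. Critical value: -1.28. Fail to reject H₀.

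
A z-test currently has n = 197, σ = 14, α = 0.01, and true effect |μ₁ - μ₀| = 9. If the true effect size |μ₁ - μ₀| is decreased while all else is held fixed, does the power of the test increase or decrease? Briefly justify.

Power decreases: a smaller true effect decreases the non-centrality λ = |μ₁ - μ₀|/(σ/√n).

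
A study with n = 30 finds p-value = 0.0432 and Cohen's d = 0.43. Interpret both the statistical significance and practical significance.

Statistically significant (p = 0.0432 < 0.05). Cohen's d = 0.43 indicates a small effect size. Both statistical and practical significance should be considered.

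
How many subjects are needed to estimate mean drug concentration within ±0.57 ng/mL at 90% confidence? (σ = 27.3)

n = (z*σ/E)² = (1.645×27.3/0.57)² = 6207.4 → n = 6208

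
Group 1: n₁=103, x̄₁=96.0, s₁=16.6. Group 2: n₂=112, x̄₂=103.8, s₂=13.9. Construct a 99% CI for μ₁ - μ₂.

Difference = -7.8. SE = √(16.6²/103 + 13.9²/112) = 2.098. CI = (-13.2, -2.4)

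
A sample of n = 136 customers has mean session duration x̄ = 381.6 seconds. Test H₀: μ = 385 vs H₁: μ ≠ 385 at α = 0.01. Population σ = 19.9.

z = (x̄ - μ₀)/(σ/√n) = (381.6 - 385)/(19.9/√136) = -1.992. Critical value: ±2.576. Since |-1.992| ≤ 2.576, Fail to reject H₀.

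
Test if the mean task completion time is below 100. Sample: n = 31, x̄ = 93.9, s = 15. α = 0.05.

t = (93.9 - 100)/(15/√31) = -2.264, df = 30. Critical t = -1.697. Reject H₀.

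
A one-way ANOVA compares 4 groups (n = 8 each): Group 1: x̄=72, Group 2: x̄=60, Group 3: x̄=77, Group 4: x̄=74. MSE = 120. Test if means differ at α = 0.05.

Grand mean = 70.75. SS_between = 1334.0, MS_between = 444.67. F = 3.706, F_crit ≈ 2.947. Reject H₀.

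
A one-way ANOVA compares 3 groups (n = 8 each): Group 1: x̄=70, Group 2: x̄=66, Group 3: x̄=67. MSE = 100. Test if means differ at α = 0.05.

Grand mean = 67.67. SS_between = 69.33, MS_between = 34.67. F = 0.347, F_crit ≈ 3.467. Fail to reject H₀.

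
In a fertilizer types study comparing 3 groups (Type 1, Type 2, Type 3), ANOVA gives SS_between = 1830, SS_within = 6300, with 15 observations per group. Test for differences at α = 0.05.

df_between = 2, df_within = 42. F = MS_between/MS_within = 915.0/150.0 = 6.1. F_crit ≈ 3.22. Reject H₀. At least one mean differs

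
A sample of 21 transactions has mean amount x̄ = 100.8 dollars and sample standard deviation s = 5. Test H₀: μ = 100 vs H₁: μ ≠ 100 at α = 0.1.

t = (x̄ - μ₀)/(s/√n) = (100.8 - 100)/(5/√21) = 0.733. df = 20, critical t = ±1.725. Fail to reject H₀.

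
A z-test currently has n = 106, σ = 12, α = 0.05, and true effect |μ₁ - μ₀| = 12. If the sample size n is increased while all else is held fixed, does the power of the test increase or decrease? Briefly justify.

Power increases: a larger n shrinks the standard error σ/√n, moving the sampling distribution under H₁ further from the critical value.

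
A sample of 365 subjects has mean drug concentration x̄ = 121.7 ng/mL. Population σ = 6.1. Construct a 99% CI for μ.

CI = x̄ ± z*(σ/√n) = 121.7 ± 2.576(6.1/√365) = 121.7 ± 0.82 = (120.88, 122.52)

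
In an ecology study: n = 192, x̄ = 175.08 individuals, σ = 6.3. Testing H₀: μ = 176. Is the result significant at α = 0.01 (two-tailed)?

z = (175.08 - 176)/(6.3/√192) = -2.023. Since |z| ≤ 2.576, not significant at α = 0.01.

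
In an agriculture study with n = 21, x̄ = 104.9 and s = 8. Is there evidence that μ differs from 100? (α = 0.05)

t = (x̄ - μ₀)/(s/√n) = (104.9 - 100)/(8/√21) = 2.807. df = 20, critical t = ±2.086. Reject H₀.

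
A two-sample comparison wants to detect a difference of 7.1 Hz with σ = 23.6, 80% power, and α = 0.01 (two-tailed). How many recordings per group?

n per group = 2(z_α/2 + z_β)²σ²/d² = 2×(2.576 + 0.84)²×23.6²/7.1² = 257.9 → n = 258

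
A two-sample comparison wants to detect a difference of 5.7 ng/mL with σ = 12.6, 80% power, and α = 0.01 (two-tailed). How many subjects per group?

n per group = 2(z_α/2 + z_β)²σ²/d² = 2×(2.576 + 0.84)²×12.6²/5.7² = 114.04 → n = 115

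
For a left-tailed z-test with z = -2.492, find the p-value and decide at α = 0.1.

p = P(Z < -2.492) = Φ(-2.492) ≈ 0.0064. Since p < 0.1, reject H₀ (significant) at α = 0.1.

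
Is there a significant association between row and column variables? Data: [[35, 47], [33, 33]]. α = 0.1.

χ² = 0.788. df = 1, critical = 2.706. Fail to reject H₀. No evidence of dependence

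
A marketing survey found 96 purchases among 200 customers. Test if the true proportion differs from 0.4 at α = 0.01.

p̂ = 0.48, p₀ = 0.4. z = (p̂ - p₀)/√(p₀(1-p₀)/n) = 2.309. Critical: ±2.576. Fail to reject H₀.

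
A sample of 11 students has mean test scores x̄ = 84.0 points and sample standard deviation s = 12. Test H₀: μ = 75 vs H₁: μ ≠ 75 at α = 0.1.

t = (x̄ - μ₀)/(s/√n) = (84.0 - 75)/(12/√11) = 2.487. df = 10, critical t = ±1.812. Reject H₀.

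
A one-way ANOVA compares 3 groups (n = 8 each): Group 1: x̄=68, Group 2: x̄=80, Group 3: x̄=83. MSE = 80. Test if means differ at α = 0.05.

Grand mean = 77.0. SS_between = 1008.0, MS_between = 504.0. F = 6.3, F_crit ≈ 3.467. Reject H₀.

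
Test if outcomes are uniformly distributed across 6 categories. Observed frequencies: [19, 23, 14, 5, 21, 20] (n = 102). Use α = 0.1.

Expected = 17 each. χ² = Σ(O-E)²/E = 12.824. df = 5, critical value = 9.236. Reject H₀.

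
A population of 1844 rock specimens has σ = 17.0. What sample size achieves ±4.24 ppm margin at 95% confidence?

Without FPC: n₀ = (1.96×17.0/4.24)² = 61.756. With FPC: n = n₀N/(n₀+N-1) = 59.8 → n = 60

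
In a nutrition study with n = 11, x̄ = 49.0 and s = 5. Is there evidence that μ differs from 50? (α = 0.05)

t = (x̄ - μ₀)/(s/√n) = (49.0 - 50)/(5/√11) = -0.663. df = 10, critical t = ±2.228. Fail to reject H₀.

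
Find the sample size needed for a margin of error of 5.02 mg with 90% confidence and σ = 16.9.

n = (z*σ/E)² = (1.645×16.9/5.02)² = 30.7 → n = 31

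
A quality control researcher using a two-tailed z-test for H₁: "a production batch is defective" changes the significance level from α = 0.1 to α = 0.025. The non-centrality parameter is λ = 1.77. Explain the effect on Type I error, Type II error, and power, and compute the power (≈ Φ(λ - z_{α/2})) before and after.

Decreasing α from 0.1 to 0.025:
• Type I error rate decreases (α is the Type I rate by definition).
• Critical value moves from z_{α/2} = 1.645 to 2.241, so power = Φ(λ - z_{α/2}) goes from Φ(1.77 - 1.645) = 0.55 to Φ(1.77 - 2.241) = 0.319.
• Type II error rate β = 1 - power therefore increases (0.45 → 0.681).
Appropriate when false positives are costly — here, scrapping a good batch — wasted material and cost for no reason.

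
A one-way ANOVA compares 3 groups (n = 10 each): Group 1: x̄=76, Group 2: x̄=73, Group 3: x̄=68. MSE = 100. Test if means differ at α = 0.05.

Grand mean = 72.33. SS_between = 326.67, MS_between = 163.33. F = 1.633, F_crit ≈ 3.354. Fail to reject H₀.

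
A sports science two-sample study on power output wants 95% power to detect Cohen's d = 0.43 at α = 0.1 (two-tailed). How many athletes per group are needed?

z_{α/2} = 1.645, z_β = Φ⁻¹(0.95) = 1.645. For small effect (d = 0.43): n per group = 2(z_{α/2} + z_β)²/d² = 2(1.645 + 1.645)²/0.43² = 117.1 → 118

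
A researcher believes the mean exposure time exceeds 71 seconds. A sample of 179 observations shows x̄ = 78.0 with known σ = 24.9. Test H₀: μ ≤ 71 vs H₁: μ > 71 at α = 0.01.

z = 3.761. Critical value: 2.33. Reject H₀.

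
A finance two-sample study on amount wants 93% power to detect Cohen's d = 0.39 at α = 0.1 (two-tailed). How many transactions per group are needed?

z_{α/2} = 1.645, z_β = Φ⁻¹(0.93) = 1.476. For small effect (d = 0.39): n per group = 2(z_{α/2} + z_β)²/d² = 2(1.645 + 1.476)²/0.39² = 128.1 → 129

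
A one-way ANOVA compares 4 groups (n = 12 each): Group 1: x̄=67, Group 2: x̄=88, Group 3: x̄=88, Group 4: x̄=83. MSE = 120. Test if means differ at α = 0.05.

Grand mean = 81.5. SS_between = 3564.0, MS_between = 1188.0. F = 9.9, F_crit ≈ 2.816. Reject H₀.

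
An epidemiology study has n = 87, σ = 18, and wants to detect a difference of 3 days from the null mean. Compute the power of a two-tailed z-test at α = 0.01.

SE = σ/√n = 18/√87 = 1.93. Non-centrality λ = d/SE = 3/1.93 = 1.555. Power ≈ Φ(λ - z_{α/2}) = Φ(1.555 - 2.576) = Φ(-1.021) = 0.154.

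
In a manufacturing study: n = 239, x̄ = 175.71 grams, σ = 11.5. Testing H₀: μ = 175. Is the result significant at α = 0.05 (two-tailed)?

z = (175.71 - 175)/(11.5/√239) = 0.954. Since |z| ≤ 1.96, not significant at α = 0.05.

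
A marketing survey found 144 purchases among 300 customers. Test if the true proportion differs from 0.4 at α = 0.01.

p̂ = 0.48, p₀ = 0.4. z = (p̂ - p₀)/√(p₀(1-p₀)/n) = 2.828. Critical: ±2.576. Reject H₀.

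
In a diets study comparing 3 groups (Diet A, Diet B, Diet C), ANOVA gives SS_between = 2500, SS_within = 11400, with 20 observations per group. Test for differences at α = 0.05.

df_between = 2, df_within = 57. F = MS_between/MS_within = 1250.0/200.0 = 6.25. F_crit ≈ 3.159. Reject H₀. At least one mean differs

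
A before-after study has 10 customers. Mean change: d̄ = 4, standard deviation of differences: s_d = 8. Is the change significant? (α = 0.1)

t = d̄/(s_d/√n) = 4/(8/√10) = 1.581. df = 9, critical t = ±1.833. Fail to reject H₀.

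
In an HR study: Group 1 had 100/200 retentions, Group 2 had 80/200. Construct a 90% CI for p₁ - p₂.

p̂₁ = 0.5, p̂₂ = 0.4. Difference = 0.1. CI = (0.019, 0.181)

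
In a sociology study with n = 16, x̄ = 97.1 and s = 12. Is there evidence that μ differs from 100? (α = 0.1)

t = (x̄ - μ₀)/(s/√n) = (97.1 - 100)/(12/√16) = -0.967. df = 15, critical t = ±1.753. Fail to reject H₀.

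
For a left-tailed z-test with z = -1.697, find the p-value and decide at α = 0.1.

p = P(Z < -1.697) = Φ(-1.697) ≈ 0.0448. Since p < 0.1, reject H₀ (significant) at α = 0.1.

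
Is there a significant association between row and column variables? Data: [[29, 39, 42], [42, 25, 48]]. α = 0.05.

χ² = 5.735. df = 2, critical = 5.991. Fail to reject H₀. No evidence of dependence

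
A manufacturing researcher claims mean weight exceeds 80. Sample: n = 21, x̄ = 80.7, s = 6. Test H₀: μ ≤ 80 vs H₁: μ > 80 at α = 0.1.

t = (80.7 - 80)/(6/√21) = 0.535, df = 20. Critical t = 1.325. Fail to reject H₀.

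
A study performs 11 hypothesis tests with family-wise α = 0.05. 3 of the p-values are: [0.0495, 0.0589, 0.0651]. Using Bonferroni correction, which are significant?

Bonferroni α = 0.05/11 = 0.00455. None of the given p-values are significant.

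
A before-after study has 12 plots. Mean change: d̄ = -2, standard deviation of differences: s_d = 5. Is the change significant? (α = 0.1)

t = d̄/(s_d/√n) = -2/(5/√12) = -1.386. df = 11, critical t = ±1.796. Fail to reject H₀.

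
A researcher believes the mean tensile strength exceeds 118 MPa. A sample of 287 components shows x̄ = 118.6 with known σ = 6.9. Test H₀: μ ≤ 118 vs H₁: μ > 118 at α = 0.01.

z = 1.473. Critical value: 2.33. Fail to reject H₀.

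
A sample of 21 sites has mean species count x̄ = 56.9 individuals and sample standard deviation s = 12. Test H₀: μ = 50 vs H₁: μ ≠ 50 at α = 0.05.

t = (x̄ - μ₀)/(s/√n) = (56.9 - 50)/(12/√21) = 2.635. df = 20, critical t = ±2.086. Reject H₀.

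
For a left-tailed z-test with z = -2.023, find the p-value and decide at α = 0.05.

p = P(Z < -2.023) = Φ(-2.023) ≈ 0.0215. Since p < 0.05, reject H₀ (significant) at α = 0.05.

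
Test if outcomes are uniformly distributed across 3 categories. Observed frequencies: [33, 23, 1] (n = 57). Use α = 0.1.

Expected = 19 each. χ² = Σ(O-E)²/E = 28.211. df = 2, critical value = 4.605. Reject H₀.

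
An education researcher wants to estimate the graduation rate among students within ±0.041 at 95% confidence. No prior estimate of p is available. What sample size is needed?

Conservative approach: use p = 0.5 (maximizes p(1-p) = 0.25). n = z²(0.25)/E² = 1.96²×0.25/0.041² = 571.3 → n = 572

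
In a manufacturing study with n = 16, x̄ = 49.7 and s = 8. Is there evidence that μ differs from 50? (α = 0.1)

t = (x̄ - μ₀)/(s/√n) = (49.7 - 50)/(8/√16) = -0.15. df = 15, critical t = ±1.753. Fail to reject H₀.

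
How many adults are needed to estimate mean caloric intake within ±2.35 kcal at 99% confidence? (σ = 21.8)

n = (z*σ/E)² = (2.576×21.8/2.35)² = 571.04 → n = 572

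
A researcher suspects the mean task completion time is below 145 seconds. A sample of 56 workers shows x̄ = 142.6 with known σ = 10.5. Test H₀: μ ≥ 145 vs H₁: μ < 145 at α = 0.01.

z = -1.71. Critical value: -2.33. Fail to reject H₀.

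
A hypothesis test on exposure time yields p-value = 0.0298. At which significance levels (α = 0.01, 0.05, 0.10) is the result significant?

p = 0.0298. Significant at: α = 0.05, 0.1.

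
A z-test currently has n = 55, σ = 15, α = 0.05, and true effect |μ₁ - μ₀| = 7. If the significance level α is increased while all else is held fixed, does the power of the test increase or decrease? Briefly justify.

Power increases: a larger α lowers the critical value, so more of the H₁ sampling distribution falls in the rejection region.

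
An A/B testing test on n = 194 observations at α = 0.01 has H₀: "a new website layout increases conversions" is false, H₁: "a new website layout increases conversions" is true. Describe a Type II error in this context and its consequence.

Type II error: failing to reject H₀ when it is false — concluding that a new website layout increases conversions is not supported when in fact it is. Consequence: discarding a layout that would have improved conversions — lost revenue.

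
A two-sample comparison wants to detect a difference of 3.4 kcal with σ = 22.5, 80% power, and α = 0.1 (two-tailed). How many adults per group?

n per group = 2(z_α/2 + z_β)²σ²/d² = 2×(1.645 + 0.84)²×22.5²/3.4² = 540.9 → n = 541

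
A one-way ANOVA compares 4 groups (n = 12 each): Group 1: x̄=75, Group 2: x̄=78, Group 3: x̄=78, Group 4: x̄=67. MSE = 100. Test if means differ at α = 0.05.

Grand mean = 74.5. SS_between = 972.0, MS_between = 324.0. F = 3.24, F_crit ≈ 2.816. Reject H₀.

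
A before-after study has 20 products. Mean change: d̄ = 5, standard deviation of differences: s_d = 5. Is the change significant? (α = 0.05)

t = d̄/(s_d/√n) = 5/(5/√20) = 4.472. df = 19, critical t = ±2.093. Reject H₀.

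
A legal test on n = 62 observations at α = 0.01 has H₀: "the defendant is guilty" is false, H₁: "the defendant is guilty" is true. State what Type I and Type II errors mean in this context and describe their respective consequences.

Type I (false positive): concluding that the defendant is guilty when it is not — convicting an innocent person. Type II (false negative): failing to conclude that the defendant is guilty when it is — acquitting a guilty person. Which is costlier depends on domain priorities and is a judgement call rather than a statistical fact.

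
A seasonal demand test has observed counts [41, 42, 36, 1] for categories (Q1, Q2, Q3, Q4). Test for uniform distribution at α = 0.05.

Expected = 30 each. χ² = Σ(O-E)²/E = 38.067. df = 3, critical value = 7.815. Reject H₀.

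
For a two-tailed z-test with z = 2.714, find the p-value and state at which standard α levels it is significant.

p = 2·P(Z > |2.714|) = 2·(1 - Φ(2.714)) ≈ 0.0066. Significant at α = 0.1; Significant at α = 0.05; Significant at α = 0.01.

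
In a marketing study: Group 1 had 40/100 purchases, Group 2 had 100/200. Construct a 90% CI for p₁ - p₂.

p̂₁ = 0.4, p̂₂ = 0.5. Difference = -0.1. CI = (-0.199, -0.001)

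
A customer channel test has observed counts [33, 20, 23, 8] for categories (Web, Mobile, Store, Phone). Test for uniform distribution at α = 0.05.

Expected = 21 each. χ² = Σ(O-E)²/E = 15.143. df = 3, critical value = 7.815. Reject H₀.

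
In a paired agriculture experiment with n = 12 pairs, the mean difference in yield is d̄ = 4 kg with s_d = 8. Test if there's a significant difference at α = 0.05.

t = d̄/(s_d/√n) = 4/(8/√12) = 1.732. df = 11, critical t = ±2.201. Fail to reject H₀.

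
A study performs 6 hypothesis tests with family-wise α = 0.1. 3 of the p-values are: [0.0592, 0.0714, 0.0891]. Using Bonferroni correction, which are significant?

Bonferroni α = 0.1/6 = 0.01667. None of the given p-values are significant.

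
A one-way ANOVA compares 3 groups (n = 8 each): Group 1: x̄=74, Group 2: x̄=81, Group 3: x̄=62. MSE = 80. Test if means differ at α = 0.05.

Grand mean = 72.33. SS_between = 1477.33, MS_between = 738.67. F = 9.233, F_crit ≈ 3.467. Reject H₀.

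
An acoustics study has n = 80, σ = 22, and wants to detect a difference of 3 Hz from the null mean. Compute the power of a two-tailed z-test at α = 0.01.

SE = σ/√n = 22/√80 = 2.46. Non-centrality λ = d/SE = 3/2.46 = 1.22. Power ≈ Φ(λ - z_{α/2}) = Φ(1.22 - 2.576) = Φ(-1.356) = 0.087.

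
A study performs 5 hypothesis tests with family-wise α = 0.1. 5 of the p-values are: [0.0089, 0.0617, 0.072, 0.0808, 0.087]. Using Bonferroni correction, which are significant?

Bonferroni α = 0.1/5 = 0.02. Significant p-values: [0.0089]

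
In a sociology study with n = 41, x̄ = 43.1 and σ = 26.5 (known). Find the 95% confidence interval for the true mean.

CI = x̄ ± z*(σ/√n) = 43.1 ± 1.96(26.5/√41) = 43.1 ± 8.11 = (34.99, 51.21)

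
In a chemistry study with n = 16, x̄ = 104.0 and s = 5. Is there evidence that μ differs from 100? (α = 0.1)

t = (x̄ - μ₀)/(s/√n) = (104.0 - 100)/(5/√16) = 3.2. df = 15, critical t = ±1.753. Reject H₀.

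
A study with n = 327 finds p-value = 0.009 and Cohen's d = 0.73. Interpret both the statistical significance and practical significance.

Statistically significant (p = 0.009 < 0.05). Cohen's d = 0.73 indicates a medium effect size. Both statistical and practical significance should be considered.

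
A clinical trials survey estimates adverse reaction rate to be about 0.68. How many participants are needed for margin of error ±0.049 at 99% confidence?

n = z²p(1-p)/E² = 2.576²×0.68×0.32/0.049² = 601.4 → n = 602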